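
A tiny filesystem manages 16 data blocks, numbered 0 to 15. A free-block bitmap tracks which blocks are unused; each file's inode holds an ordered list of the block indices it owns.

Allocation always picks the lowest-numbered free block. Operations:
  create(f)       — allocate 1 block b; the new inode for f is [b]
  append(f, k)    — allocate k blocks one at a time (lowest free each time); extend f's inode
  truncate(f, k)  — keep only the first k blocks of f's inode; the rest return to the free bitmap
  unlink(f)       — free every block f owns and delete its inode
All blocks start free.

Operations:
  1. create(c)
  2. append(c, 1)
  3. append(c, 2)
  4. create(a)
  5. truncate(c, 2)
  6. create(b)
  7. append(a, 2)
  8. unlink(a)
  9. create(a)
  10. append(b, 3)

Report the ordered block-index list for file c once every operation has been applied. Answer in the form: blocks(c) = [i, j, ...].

create(c): bitmap=F............... | c=[0]
append(c, 1): bitmap=FF.............. | c=[0, 1]
append(c, 2): bitmap=FFFF............ | c=[0, 1, 2, 3]
create(a): bitmap=FFFFF........... | a=[4] c=[0, 1, 2, 3]
truncate(c, 2): bitmap=FF..F........... | a=[4] c=[0, 1]
create(b): bitmap=FFF.F........... | a=[4] b=[2] c=[0, 1]
append(a, 2): bitmap=FFFFFF.......... | a=[4, 3, 5] b=[2] c=[0, 1]
unlink(a): bitmap=FFF............. | b=[2] c=[0, 1]
create(a): bitmap=FFFF............ | a=[3] b=[2] c=[0, 1]
append(b, 3): bitmap=FFFFFFF......... | a=[3] b=[2, 4, 5, 6] c=[0, 1]

blocks(c) = [0, 1]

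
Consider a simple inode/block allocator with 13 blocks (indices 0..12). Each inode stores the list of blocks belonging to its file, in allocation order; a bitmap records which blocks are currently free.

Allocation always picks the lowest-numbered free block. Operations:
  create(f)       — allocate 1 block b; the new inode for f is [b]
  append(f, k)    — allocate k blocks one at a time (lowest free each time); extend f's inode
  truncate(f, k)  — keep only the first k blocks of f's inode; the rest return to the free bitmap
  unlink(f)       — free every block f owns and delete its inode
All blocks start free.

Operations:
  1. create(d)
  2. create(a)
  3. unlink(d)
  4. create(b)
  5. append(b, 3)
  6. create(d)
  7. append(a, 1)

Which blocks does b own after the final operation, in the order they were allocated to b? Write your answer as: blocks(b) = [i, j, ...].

blocks(b) = [0, 2, 3, 4]

after create(d) → d:[0]  free=[F............]
after create(a) → a:[1], d:[0]  free=[FF...........]
after unlink(d) → a:[1]  free=[.F...........]
after create(b) → a:[1], b:[0]  free=[FF...........]
after append(b, 3) → a:[1], b:[0, 2, 3, 4]  free=[FFFFF........]
after create(d) → a:[1], b:[0, 2, 3, 4], d:[5]  free=[FFFFFF.......]
after append(a, 1) → a:[1, 6], b:[0, 2, 3, 4], d:[5]  free=[FFFFFFF......]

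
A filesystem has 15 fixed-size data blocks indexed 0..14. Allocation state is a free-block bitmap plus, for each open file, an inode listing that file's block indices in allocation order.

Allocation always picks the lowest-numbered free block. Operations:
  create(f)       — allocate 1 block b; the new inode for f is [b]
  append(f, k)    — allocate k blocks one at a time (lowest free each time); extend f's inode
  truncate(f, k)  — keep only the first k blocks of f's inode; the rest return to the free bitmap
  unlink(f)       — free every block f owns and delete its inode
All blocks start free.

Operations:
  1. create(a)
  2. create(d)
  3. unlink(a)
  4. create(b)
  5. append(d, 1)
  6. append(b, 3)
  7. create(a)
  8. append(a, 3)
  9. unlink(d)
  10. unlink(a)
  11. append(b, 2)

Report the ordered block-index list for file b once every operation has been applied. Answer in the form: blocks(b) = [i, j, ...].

after create(a) → a:[0]  free=[F..............]
after create(d) → a:[0], d:[1]  free=[FF.............]
after unlink(a) → d:[1]  free=[.F.............]
after create(b) → b:[0], d:[1]  free=[FF.............]
after append(d, 1) → b:[0], d:[1, 2]  free=[FFF............]
after append(b, 3) → b:[0, 3, 4, 5], d:[1, 2]  free=[FFFFFF.........]
after create(a) → a:[6], b:[0, 3, 4, 5], d:[1, 2]  free=[FFFFFFF........]
after append(a, 3) → a:[6, 7, 8, 9], b:[0, 3, 4, 5], d:[1, 2]  free=[FFFFFFFFFF.....]
after unlink(d) → a:[6, 7, 8, 9], b:[0, 3, 4, 5]  free=[F..FFFFFFF.....]
after unlink(a) → b:[0, 3, 4, 5]  free=[F..FFF.........]
after append(b, 2) → b:[0, 3, 4, 5, 1, 2]  free=[FFFFFF.........]

blocks(b) = [0, 3, 4, 5, 1, 2]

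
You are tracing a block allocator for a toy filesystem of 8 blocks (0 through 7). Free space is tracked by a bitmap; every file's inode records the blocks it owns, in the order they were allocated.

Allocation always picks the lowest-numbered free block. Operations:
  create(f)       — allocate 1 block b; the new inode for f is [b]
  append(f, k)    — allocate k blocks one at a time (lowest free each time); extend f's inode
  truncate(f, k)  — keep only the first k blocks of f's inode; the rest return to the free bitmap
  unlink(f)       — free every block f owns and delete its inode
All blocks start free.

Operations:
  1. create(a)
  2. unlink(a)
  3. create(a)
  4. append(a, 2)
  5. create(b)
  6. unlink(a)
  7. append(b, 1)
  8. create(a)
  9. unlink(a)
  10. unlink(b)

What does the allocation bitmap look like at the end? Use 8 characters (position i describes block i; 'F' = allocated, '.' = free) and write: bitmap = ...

  1. create(a)  ⇒  F.......  {a→[0]}
  2. unlink(a)  ⇒  ........  {}
  3. create(a)  ⇒  F.......  {a→[0]}
  4. append(a, 2)  ⇒  FFF.....  {a→[0, 1, 2]}
  5. create(b)  ⇒  FFFF....  {a→[0, 1, 2]; b→[3]}
  6. unlink(a)  ⇒  ...F....  {b→[3]}
  7. append(b, 1)  ⇒  F..F....  {b→[3, 0]}
  8. create(a)  ⇒  FF.F....  {a→[1]; b→[3, 0]}
  9. unlink(a)  ⇒  F..F....  {b→[3, 0]}
  10. unlink(b)  ⇒  ........  {}

bitmap = ........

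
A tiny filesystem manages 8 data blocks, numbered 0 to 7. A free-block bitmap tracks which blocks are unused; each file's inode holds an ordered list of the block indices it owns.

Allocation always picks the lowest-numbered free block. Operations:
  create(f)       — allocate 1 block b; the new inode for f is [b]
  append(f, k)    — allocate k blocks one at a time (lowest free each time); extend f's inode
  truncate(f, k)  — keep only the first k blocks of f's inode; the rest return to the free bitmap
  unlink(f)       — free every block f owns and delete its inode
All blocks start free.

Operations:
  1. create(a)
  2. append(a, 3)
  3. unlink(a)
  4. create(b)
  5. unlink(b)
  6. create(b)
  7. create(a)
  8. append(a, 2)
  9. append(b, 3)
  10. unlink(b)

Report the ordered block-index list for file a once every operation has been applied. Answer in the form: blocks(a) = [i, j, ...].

blocks(a) = [1, 2, 3]

create(a): bitmap=F....... | a=[0]
append(a, 3): bitmap=FFFF.... | a=[0, 1, 2, 3]
unlink(a): bitmap=........ | 
create(b): bitmap=F....... | b=[0]
unlink(b): bitmap=........ | 
create(b): bitmap=F....... | b=[0]
create(a): bitmap=FF...... | a=[1] b=[0]
append(a, 2): bitmap=FFFF.... | a=[1, 2, 3] b=[0]
append(b, 3): bitmap=FFFFFFF. | a=[1, 2, 3] b=[0, 4, 5, 6]
unlink(b): bitmap=.FFF.... | a=[1, 2, 3]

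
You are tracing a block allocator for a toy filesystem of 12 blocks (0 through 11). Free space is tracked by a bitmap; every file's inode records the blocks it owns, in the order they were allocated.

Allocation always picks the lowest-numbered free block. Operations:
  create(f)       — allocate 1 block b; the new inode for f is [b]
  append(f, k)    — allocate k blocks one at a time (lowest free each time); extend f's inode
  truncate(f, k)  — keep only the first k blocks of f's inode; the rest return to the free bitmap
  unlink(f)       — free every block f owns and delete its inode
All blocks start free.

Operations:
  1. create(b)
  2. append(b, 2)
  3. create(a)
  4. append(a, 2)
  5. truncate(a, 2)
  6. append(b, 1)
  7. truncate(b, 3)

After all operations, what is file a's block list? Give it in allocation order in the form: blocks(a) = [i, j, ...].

blocks(a) = [3, 4]

after create(b) → b:[0]  free=[F...........]
after append(b, 2) → b:[0, 1, 2]  free=[FFF.........]
after create(a) → a:[3], b:[0, 1, 2]  free=[FFFF........]
after append(a, 2) → a:[3, 4, 5], b:[0, 1, 2]  free=[FFFFFF......]
after truncate(a, 2) → a:[3, 4], b:[0, 1, 2]  free=[FFFFF.......]
after append(b, 1) → a:[3, 4], b:[0, 1, 2, 5]  free=[FFFFFF......]
after truncate(b, 3) → a:[3, 4], b:[0, 1, 2]  free=[FFFFF.......]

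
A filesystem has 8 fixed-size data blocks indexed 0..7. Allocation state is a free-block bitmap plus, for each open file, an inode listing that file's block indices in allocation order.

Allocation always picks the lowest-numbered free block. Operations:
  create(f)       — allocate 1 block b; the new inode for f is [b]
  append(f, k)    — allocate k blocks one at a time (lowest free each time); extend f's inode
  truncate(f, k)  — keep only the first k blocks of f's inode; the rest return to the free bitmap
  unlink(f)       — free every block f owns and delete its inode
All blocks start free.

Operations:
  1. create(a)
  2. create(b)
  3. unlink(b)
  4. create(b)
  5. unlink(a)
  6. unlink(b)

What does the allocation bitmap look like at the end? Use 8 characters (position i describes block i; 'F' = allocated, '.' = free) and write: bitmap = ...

bitmap = ........

  1. create(a)  ⇒  F.......  {a→[0]}
  2. create(b)  ⇒  FF......  {a→[0]; b→[1]}
  3. unlink(b)  ⇒  F.......  {a→[0]}
  4. create(b)  ⇒  FF......  {a→[0]; b→[1]}
  5. unlink(a)  ⇒  .F......  {b→[1]}
  6. unlink(b)  ⇒  ........  {}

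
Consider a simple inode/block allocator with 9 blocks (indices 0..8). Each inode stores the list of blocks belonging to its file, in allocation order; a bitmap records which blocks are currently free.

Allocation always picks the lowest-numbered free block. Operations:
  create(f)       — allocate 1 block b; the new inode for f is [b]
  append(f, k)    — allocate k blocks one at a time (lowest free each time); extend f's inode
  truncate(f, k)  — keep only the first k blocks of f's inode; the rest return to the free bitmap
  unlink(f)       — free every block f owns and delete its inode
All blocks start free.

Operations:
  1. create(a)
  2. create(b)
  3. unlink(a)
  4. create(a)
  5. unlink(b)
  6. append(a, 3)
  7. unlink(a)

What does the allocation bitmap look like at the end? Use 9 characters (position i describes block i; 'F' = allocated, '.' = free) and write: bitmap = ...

bitmap = .........

after create(a) → a:[0]  free=[F........]
after create(b) → a:[0], b:[1]  free=[FF.......]
after unlink(a) → b:[1]  free=[.F.......]
after create(a) → a:[0], b:[1]  free=[FF.......]
after unlink(b) → a:[0]  free=[F........]
after append(a, 3) → a:[0, 1, 2, 3]  free=[FFFF.....]
after unlink(a) →   free=[.........]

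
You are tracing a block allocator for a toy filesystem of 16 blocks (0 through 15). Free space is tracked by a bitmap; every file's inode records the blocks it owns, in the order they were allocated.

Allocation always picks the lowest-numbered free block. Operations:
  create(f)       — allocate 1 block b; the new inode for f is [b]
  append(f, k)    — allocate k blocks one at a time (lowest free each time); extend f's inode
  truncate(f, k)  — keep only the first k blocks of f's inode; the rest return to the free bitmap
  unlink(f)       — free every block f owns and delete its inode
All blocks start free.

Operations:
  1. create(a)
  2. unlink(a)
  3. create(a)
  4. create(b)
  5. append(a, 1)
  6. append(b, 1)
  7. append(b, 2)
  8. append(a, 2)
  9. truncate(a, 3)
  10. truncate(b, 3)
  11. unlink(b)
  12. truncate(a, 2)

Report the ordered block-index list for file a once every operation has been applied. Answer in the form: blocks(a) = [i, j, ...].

[1] create(a) — a=0 (map F...............)
[2] unlink(a) —  (map ................)
[3] create(a) — a=0 (map F...............)
[4] create(b) — a=0 b=1 (map FF..............)
[5] append(a, 1) — a=0,2 b=1 (map FFF.............)
[6] append(b, 1) — a=0,2 b=1,3 (map FFFF............)
[7] append(b, 2) — a=0,2 b=1,3,4,5 (map FFFFFF..........)
[8] append(a, 2) — a=0,2,6,7 b=1,3,4,5 (map FFFFFFFF........)
[9] truncate(a, 3) — a=0,2,6 b=1,3,4,5 (map FFFFFFF.........)
[10] truncate(b, 3) — a=0,2,6 b=1,3,4 (map FFFFF.F.........)
[11] unlink(b) — a=0,2,6 (map F.F...F.........)
[12] truncate(a, 2) — a=0,2 (map F.F.............)

blocks(a) = [0, 2]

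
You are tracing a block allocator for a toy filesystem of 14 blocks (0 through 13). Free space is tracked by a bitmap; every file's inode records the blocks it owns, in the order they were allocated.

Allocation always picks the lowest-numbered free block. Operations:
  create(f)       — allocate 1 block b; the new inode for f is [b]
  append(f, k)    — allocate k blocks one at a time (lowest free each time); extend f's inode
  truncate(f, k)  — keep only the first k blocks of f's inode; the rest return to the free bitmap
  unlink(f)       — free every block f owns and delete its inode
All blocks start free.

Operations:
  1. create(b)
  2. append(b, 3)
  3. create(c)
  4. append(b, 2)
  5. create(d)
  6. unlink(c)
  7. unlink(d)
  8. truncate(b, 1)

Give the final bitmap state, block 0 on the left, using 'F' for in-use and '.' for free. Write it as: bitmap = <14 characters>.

bitmap = F.............

[1] create(b) — b=0 (map F.............)
[2] append(b, 3) — b=0,1,2,3 (map FFFF..........)
[3] create(c) — b=0,1,2,3 c=4 (map FFFFF.........)
[4] append(b, 2) — b=0,1,2,3,5,6 c=4 (map FFFFFFF.......)
[5] create(d) — b=0,1,2,3,5,6 c=4 d=7 (map FFFFFFFF......)
[6] unlink(c) — b=0,1,2,3,5,6 d=7 (map FFFF.FFF......)
[7] unlink(d) — b=0,1,2,3,5,6 (map FFFF.FF.......)
[8] truncate(b, 1) — b=0 (map F.............)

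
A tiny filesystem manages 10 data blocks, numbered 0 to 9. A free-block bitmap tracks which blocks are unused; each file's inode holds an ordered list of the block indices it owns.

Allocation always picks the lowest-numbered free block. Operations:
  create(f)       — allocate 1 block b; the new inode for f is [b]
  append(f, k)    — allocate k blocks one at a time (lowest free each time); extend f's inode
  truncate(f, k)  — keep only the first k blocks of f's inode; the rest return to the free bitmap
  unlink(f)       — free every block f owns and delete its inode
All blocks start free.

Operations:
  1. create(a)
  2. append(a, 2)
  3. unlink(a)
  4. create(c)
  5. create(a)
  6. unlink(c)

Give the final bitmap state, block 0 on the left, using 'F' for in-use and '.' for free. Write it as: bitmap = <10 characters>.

  1. create(a)  ⇒  F.........  {a→[0]}
  2. append(a, 2)  ⇒  FFF.......  {a→[0, 1, 2]}
  3. unlink(a)  ⇒  ..........  {}
  4. create(c)  ⇒  F.........  {c→[0]}
  5. create(a)  ⇒  FF........  {a→[1]; c→[0]}
  6. unlink(c)  ⇒  .F........  {a→[1]}

bitmap = .F........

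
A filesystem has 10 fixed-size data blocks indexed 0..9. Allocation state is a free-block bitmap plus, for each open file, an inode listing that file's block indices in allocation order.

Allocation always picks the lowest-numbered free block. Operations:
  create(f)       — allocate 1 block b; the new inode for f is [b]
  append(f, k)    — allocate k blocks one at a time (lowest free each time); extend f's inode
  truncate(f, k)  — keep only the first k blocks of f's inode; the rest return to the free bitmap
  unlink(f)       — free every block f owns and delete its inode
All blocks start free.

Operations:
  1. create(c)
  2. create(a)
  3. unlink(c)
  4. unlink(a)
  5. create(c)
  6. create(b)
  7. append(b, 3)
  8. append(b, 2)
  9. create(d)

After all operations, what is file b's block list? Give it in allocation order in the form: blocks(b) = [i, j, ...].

blocks(b) = [1, 2, 3, 4, 5, 6]

after create(c) → c:[0]  free=[F.........]
after create(a) → a:[1], c:[0]  free=[FF........]
after unlink(c) → a:[1]  free=[.F........]
after unlink(a) →   free=[..........]
after create(c) → c:[0]  free=[F.........]
after create(b) → b:[1], c:[0]  free=[FF........]
after append(b, 3) → b:[1, 2, 3, 4], c:[0]  free=[FFFFF.....]
after append(b, 2) → b:[1, 2, 3, 4, 5, 6], c:[0]  free=[FFFFFFF...]
after create(d) → b:[1, 2, 3, 4, 5, 6], c:[0], d:[7]  free=[FFFFFFFF..]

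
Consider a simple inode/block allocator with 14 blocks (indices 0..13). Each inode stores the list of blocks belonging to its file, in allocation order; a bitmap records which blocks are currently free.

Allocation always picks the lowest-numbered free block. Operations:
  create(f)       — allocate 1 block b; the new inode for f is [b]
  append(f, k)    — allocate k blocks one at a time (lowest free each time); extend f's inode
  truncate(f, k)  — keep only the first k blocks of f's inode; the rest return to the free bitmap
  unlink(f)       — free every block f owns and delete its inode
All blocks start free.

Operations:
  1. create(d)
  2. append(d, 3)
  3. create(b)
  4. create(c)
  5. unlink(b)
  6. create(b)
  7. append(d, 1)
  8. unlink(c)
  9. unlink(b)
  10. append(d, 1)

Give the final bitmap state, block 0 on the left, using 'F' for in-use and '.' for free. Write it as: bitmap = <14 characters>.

after create(d) → d:[0]  free=[F.............]
after append(d, 3) → d:[0, 1, 2, 3]  free=[FFFF..........]
after create(b) → b:[4], d:[0, 1, 2, 3]  free=[FFFFF.........]
after create(c) → b:[4], c:[5], d:[0, 1, 2, 3]  free=[FFFFFF........]
after unlink(b) → c:[5], d:[0, 1, 2, 3]  free=[FFFF.F........]
after create(b) → b:[4], c:[5], d:[0, 1, 2, 3]  free=[FFFFFF........]
after append(d, 1) → b:[4], c:[5], d:[0, 1, 2, 3, 6]  free=[FFFFFFF.......]
after unlink(c) → b:[4], d:[0, 1, 2, 3, 6]  free=[FFFFF.F.......]
after unlink(b) → d:[0, 1, 2, 3, 6]  free=[FFFF..F.......]
after append(d, 1) → d:[0, 1, 2, 3, 6, 4]  free=[FFFFF.F.......]

bitmap = FFFFF.F.......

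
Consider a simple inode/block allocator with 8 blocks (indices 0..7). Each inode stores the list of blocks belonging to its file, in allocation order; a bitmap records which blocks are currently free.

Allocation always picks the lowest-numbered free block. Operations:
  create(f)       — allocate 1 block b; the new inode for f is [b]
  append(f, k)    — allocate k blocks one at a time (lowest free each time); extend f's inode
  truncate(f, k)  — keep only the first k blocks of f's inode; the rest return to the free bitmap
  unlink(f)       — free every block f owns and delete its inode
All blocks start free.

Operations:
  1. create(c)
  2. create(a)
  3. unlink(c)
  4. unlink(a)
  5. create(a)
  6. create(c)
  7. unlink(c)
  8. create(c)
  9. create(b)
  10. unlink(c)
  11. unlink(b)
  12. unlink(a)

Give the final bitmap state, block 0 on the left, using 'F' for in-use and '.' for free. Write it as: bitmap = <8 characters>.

create(c): bitmap=F....... | c=[0]
create(a): bitmap=FF...... | a=[1] c=[0]
unlink(c): bitmap=.F...... | a=[1]
unlink(a): bitmap=........ | 
create(a): bitmap=F....... | a=[0]
create(c): bitmap=FF...... | a=[0] c=[1]
unlink(c): bitmap=F....... | a=[0]
create(c): bitmap=FF...... | a=[0] c=[1]
create(b): bitmap=FFF..... | a=[0] b=[2] c=[1]
unlink(c): bitmap=F.F..... | a=[0] b=[2]
unlink(b): bitmap=F....... | a=[0]
unlink(a): bitmap=........ | 

bitmap = ........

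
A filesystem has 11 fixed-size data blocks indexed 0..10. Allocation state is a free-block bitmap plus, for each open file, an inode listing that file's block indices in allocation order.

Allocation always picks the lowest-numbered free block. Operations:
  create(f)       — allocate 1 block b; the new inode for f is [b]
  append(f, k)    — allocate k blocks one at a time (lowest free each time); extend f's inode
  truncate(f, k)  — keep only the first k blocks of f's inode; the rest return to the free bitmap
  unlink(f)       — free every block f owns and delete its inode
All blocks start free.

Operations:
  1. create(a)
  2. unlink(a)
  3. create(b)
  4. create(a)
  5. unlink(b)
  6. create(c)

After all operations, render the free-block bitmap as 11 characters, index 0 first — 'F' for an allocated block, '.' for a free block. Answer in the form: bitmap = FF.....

bitmap = FF.........

[1] create(a) — a=0 (map F..........)
[2] unlink(a) —  (map ...........)
[3] create(b) — b=0 (map F..........)
[4] create(a) — a=1 b=0 (map FF.........)
[5] unlink(b) — a=1 (map .F.........)
[6] create(c) — a=1 c=0 (map FF.........)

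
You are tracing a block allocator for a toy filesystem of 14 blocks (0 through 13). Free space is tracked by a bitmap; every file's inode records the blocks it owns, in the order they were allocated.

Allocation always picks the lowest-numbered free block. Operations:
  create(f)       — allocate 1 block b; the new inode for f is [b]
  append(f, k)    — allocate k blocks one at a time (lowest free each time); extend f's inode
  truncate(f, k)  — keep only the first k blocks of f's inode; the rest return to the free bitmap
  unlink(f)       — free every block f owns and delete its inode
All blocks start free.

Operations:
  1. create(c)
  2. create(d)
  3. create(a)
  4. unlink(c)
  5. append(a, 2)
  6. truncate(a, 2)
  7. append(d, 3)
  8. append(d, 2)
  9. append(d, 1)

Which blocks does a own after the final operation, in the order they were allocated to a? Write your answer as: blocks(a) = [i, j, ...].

blocks(a) = [2, 0]

  1. create(c)  ⇒  F.............  {c→[0]}
  2. create(d)  ⇒  FF............  {c→[0]; d→[1]}
  3. create(a)  ⇒  FFF...........  {a→[2]; c→[0]; d→[1]}
  4. unlink(c)  ⇒  .FF...........  {a→[2]; d→[1]}
  5. append(a, 2)  ⇒  FFFF..........  {a→[2, 0, 3]; d→[1]}
  6. truncate(a, 2)  ⇒  FFF...........  {a→[2, 0]; d→[1]}
  7. append(d, 3)  ⇒  FFFFFF........  {a→[2, 0]; d→[1, 3, 4, 5]}
  8. append(d, 2)  ⇒  FFFFFFFF......  {a→[2, 0]; d→[1, 3, 4, 5, 6, 7]}
  9. append(d, 1)  ⇒  FFFFFFFFF.....  {a→[2, 0]; d→[1, 3, 4, 5, 6, 7, 8]}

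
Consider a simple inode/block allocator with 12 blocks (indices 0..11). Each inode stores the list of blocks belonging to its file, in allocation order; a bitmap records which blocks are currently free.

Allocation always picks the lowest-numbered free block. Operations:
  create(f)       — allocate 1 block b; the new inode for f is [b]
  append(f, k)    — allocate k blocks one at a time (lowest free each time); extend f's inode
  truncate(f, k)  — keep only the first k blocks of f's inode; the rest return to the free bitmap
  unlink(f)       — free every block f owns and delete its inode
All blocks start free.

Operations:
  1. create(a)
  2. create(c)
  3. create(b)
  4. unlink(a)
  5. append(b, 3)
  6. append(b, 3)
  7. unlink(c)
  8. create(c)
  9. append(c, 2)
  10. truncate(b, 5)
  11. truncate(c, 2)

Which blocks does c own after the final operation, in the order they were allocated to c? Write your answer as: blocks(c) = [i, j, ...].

after create(a) → a:[0]  free=[F...........]
after create(c) → a:[0], c:[1]  free=[FF..........]
after create(b) → a:[0], b:[2], c:[1]  free=[FFF.........]
after unlink(a) → b:[2], c:[1]  free=[.FF.........]
after append(b, 3) → b:[2, 0, 3, 4], c:[1]  free=[FFFFF.......]
after append(b, 3) → b:[2, 0, 3, 4, 5, 6, 7], c:[1]  free=[FFFFFFFF....]
after unlink(c) → b:[2, 0, 3, 4, 5, 6, 7]  free=[F.FFFFFF....]
after create(c) → b:[2, 0, 3, 4, 5, 6, 7], c:[1]  free=[FFFFFFFF....]
after append(c, 2) → b:[2, 0, 3, 4, 5, 6, 7], c:[1, 8, 9]  free=[FFFFFFFFFF..]
after truncate(b, 5) → b:[2, 0, 3, 4, 5], c:[1, 8, 9]  free=[FFFFFF..FF..]
after truncate(c, 2) → b:[2, 0, 3, 4, 5], c:[1, 8]  free=[FFFFFF..F...]

blocks(c) = [1, 8]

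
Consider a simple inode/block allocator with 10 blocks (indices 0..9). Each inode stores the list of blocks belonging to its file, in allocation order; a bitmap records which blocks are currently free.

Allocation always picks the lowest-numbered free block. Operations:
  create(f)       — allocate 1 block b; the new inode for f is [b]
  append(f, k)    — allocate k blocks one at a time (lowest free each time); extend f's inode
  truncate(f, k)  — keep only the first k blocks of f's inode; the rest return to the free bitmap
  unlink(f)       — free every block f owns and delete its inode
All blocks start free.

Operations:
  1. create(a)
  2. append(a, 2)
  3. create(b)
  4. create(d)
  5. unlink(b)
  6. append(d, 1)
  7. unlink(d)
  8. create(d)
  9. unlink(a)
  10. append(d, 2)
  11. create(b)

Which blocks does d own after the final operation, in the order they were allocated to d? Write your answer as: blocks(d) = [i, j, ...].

blocks(d) = [3, 0, 1]

create(a): bitmap=F......... | a=[0]
append(a, 2): bitmap=FFF....... | a=[0, 1, 2]
create(b): bitmap=FFFF...... | a=[0, 1, 2] b=[3]
create(d): bitmap=FFFFF..... | a=[0, 1, 2] b=[3] d=[4]
unlink(b): bitmap=FFF.F..... | a=[0, 1, 2] d=[4]
append(d, 1): bitmap=FFFFF..... | a=[0, 1, 2] d=[4, 3]
unlink(d): bitmap=FFF....... | a=[0, 1, 2]
create(d): bitmap=FFFF...... | a=[0, 1, 2] d=[3]
unlink(a): bitmap=...F...... | d=[3]
append(d, 2): bitmap=FF.F...... | d=[3, 0, 1]
create(b): bitmap=FFFF...... | b=[2] d=[3, 0, 1]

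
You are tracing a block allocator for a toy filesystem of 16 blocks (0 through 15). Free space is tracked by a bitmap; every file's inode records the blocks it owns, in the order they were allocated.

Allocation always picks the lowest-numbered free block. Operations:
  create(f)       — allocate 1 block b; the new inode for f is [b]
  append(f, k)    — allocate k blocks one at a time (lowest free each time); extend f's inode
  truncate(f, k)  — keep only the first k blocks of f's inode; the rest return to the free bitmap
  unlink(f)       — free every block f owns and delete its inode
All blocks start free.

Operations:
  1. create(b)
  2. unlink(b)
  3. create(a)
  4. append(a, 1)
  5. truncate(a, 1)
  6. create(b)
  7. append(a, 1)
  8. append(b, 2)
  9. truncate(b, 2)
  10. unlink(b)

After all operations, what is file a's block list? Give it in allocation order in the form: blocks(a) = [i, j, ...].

blocks(a) = [0, 2]

  1. create(b)  ⇒  F...............  {b→[0]}
  2. unlink(b)  ⇒  ................  {}
  3. create(a)  ⇒  F...............  {a→[0]}
  4. append(a, 1)  ⇒  FF..............  {a→[0, 1]}
  5. truncate(a, 1)  ⇒  F...............  {a→[0]}
  6. create(b)  ⇒  FF..............  {a→[0]; b→[1]}
  7. append(a, 1)  ⇒  FFF.............  {a→[0, 2]; b→[1]}
  8. append(b, 2)  ⇒  FFFFF...........  {a→[0, 2]; b→[1, 3, 4]}
  9. truncate(b, 2)  ⇒  FFFF............  {a→[0, 2]; b→[1, 3]}
  10. unlink(b)  ⇒  F.F.............  {a→[0, 2]}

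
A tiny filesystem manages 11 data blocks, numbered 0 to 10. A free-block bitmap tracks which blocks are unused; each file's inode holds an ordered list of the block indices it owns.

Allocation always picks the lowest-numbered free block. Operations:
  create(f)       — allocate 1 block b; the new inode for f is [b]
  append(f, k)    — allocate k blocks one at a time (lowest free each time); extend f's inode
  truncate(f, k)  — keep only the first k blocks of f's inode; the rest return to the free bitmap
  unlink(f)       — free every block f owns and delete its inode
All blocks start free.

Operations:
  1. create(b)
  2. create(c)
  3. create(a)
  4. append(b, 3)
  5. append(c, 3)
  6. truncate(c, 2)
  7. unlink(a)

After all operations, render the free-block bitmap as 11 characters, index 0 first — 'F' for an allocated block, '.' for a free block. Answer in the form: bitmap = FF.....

bitmap = FF.FFFF....

create(b): bitmap=F.......... | b=[0]
create(c): bitmap=FF......... | b=[0] c=[1]
create(a): bitmap=FFF........ | a=[2] b=[0] c=[1]
append(b, 3): bitmap=FFFFFF..... | a=[2] b=[0, 3, 4, 5] c=[1]
append(c, 3): bitmap=FFFFFFFFF.. | a=[2] b=[0, 3, 4, 5] c=[1, 6, 7, 8]
truncate(c, 2): bitmap=FFFFFFF.... | a=[2] b=[0, 3, 4, 5] c=[1, 6]
unlink(a): bitmap=FF.FFFF.... | b=[0, 3, 4, 5] c=[1, 6]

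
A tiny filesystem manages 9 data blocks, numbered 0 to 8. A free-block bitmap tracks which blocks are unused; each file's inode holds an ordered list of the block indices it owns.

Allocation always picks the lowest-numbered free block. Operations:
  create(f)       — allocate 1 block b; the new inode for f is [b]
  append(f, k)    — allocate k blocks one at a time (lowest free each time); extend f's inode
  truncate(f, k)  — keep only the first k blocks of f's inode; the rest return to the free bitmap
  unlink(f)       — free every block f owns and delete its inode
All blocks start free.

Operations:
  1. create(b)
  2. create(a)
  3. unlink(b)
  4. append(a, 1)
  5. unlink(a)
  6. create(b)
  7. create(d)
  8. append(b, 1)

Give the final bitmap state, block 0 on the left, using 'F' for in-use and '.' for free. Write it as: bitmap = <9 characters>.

bitmap = FFF......

  1. create(b)  ⇒  F........  {b→[0]}
  2. create(a)  ⇒  FF.......  {a→[1]; b→[0]}
  3. unlink(b)  ⇒  .F.......  {a→[1]}
  4. append(a, 1)  ⇒  FF.......  {a→[1, 0]}
  5. unlink(a)  ⇒  .........  {}
  6. create(b)  ⇒  F........  {b→[0]}
  7. create(d)  ⇒  FF.......  {b→[0]; d→[1]}
  8. append(b, 1)  ⇒  FFF......  {b→[0, 2]; d→[1]}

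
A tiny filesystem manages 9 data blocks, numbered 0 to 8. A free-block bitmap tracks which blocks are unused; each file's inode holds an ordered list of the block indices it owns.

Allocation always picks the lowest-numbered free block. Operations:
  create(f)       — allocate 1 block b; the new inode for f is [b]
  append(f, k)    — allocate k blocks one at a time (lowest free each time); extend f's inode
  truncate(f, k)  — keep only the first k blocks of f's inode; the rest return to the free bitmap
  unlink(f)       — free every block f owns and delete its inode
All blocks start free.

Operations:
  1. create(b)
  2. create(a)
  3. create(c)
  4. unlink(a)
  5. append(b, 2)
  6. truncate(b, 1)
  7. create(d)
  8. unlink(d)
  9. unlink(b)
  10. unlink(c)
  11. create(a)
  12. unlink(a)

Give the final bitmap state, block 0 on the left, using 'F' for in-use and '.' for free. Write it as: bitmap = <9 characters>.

bitmap = .........

[1] create(b) — b=0 (map F........)
[2] create(a) — a=1 b=0 (map FF.......)
[3] create(c) — a=1 b=0 c=2 (map FFF......)
[4] unlink(a) — b=0 c=2 (map F.F......)
[5] append(b, 2) — b=0,1,3 c=2 (map FFFF.....)
[6] truncate(b, 1) — b=0 c=2 (map F.F......)
[7] create(d) — b=0 c=2 d=1 (map FFF......)
[8] unlink(d) — b=0 c=2 (map F.F......)
[9] unlink(b) — c=2 (map ..F......)
[10] unlink(c) —  (map .........)
[11] create(a) — a=0 (map F........)
[12] unlink(a) —  (map .........)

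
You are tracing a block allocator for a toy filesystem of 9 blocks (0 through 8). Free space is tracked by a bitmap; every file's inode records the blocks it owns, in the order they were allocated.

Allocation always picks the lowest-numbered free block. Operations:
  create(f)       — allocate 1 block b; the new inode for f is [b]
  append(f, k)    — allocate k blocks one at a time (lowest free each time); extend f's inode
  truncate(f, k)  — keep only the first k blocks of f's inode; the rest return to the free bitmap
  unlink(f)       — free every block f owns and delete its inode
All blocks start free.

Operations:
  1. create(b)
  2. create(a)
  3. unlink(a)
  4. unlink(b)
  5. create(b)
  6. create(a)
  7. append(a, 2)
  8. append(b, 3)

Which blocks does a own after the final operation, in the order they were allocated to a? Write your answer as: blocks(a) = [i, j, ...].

create(b): bitmap=F........ | b=[0]
create(a): bitmap=FF....... | a=[1] b=[0]
unlink(a): bitmap=F........ | b=[0]
unlink(b): bitmap=......... | 
create(b): bitmap=F........ | b=[0]
create(a): bitmap=FF....... | a=[1] b=[0]
append(a, 2): bitmap=FFFF..... | a=[1, 2, 3] b=[0]
append(b, 3): bitmap=FFFFFFF.. | a=[1, 2, 3] b=[0, 4, 5, 6]

blocks(a) = [1, 2, 3]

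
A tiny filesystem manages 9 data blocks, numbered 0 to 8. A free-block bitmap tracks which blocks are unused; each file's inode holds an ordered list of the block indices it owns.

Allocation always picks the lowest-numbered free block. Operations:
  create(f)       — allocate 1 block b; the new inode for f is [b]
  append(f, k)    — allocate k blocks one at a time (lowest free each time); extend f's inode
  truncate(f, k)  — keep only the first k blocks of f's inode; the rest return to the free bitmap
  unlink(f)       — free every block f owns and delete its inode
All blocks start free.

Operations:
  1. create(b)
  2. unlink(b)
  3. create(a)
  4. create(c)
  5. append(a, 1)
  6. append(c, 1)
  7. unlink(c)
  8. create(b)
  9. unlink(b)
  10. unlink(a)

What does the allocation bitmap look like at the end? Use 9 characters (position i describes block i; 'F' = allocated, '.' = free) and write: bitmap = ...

bitmap = .........

create(b): bitmap=F........ | b=[0]
unlink(b): bitmap=......... | 
create(a): bitmap=F........ | a=[0]
create(c): bitmap=FF....... | a=[0] c=[1]
append(a, 1): bitmap=FFF...... | a=[0, 2] c=[1]
append(c, 1): bitmap=FFFF..... | a=[0, 2] c=[1, 3]
unlink(c): bitmap=F.F...... | a=[0, 2]
create(b): bitmap=FFF...... | a=[0, 2] b=[1]
unlink(b): bitmap=F.F...... | a=[0, 2]
unlink(a): bitmap=......... | 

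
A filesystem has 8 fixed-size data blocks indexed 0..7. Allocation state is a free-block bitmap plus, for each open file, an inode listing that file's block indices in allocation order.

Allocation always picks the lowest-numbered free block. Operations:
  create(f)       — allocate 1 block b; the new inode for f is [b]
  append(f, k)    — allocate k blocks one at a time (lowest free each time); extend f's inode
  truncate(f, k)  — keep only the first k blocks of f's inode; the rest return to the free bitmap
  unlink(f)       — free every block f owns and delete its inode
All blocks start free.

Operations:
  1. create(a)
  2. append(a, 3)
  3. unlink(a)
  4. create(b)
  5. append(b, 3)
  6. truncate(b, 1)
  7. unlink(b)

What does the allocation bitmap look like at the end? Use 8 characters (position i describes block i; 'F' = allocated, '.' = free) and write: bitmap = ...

after create(a) → a:[0]  free=[F.......]
after append(a, 3) → a:[0, 1, 2, 3]  free=[FFFF....]
after unlink(a) →   free=[........]
after create(b) → b:[0]  free=[F.......]
after append(b, 3) → b:[0, 1, 2, 3]  free=[FFFF....]
after truncate(b, 1) → b:[0]  free=[F.......]
after unlink(b) →   free=[........]

bitmap = ........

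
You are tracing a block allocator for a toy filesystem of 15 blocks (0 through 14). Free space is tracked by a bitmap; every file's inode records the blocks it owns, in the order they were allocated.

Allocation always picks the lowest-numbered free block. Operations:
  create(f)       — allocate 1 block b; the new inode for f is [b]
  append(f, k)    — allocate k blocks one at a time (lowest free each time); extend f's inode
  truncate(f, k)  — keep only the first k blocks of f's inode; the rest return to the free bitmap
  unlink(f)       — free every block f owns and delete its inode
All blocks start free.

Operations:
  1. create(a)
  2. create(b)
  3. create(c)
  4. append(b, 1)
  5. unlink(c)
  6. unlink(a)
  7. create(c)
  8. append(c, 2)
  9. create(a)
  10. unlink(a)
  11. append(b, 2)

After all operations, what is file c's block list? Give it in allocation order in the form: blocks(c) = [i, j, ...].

[1] create(a) — a=0 (map F..............)
[2] create(b) — a=0 b=1 (map FF.............)
[3] create(c) — a=0 b=1 c=2 (map FFF............)
[4] append(b, 1) — a=0 b=1,3 c=2 (map FFFF...........)
[5] unlink(c) — a=0 b=1,3 (map FF.F...........)
[6] unlink(a) — b=1,3 (map .F.F...........)
[7] create(c) — b=1,3 c=0 (map FF.F...........)
[8] append(c, 2) — b=1,3 c=0,2,4 (map FFFFF..........)
[9] create(a) — a=5 b=1,3 c=0,2,4 (map FFFFFF.........)
[10] unlink(a) — b=1,3 c=0,2,4 (map FFFFF..........)
[11] append(b, 2) — b=1,3,5,6 c=0,2,4 (map FFFFFFF........)

blocks(c) = [0, 2, 4]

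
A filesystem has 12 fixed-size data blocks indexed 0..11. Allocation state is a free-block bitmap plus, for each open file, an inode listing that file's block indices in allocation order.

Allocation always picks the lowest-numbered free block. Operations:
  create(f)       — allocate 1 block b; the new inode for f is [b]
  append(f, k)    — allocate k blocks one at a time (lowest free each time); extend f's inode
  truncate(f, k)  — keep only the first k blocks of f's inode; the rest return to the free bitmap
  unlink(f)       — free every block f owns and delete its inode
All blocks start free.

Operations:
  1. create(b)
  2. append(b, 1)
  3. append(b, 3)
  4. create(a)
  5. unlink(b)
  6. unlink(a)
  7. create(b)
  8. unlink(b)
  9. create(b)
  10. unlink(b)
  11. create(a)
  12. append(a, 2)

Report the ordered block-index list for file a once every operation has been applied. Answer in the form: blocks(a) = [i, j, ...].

  1. create(b)  ⇒  F...........  {b→[0]}
  2. append(b, 1)  ⇒  FF..........  {b→[0, 1]}
  3. append(b, 3)  ⇒  FFFFF.......  {b→[0, 1, 2, 3, 4]}
  4. create(a)  ⇒  FFFFFF......  {a→[5]; b→[0, 1, 2, 3, 4]}
  5. unlink(b)  ⇒  .....F......  {a→[5]}
  6. unlink(a)  ⇒  ............  {}
  7. create(b)  ⇒  F...........  {b→[0]}
  8. unlink(b)  ⇒  ............  {}
  9. create(b)  ⇒  F...........  {b→[0]}
  10. unlink(b)  ⇒  ............  {}
  11. create(a)  ⇒  F...........  {a→[0]}
  12. append(a, 2)  ⇒  FFF.........  {a→[0, 1, 2]}

blocks(a) = [0, 1, 2]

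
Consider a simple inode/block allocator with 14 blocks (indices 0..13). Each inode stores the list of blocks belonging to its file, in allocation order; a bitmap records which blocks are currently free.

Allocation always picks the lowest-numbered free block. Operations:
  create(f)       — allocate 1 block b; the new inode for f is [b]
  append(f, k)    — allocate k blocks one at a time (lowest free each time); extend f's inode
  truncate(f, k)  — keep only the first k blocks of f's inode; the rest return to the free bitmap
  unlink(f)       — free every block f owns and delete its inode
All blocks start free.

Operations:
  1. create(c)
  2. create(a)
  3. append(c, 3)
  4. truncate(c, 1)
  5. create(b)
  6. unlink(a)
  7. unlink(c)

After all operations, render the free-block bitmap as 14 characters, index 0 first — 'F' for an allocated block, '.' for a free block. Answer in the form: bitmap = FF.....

bitmap = ..F...........

create(c): bitmap=F............. | c=[0]
create(a): bitmap=FF............ | a=[1] c=[0]
append(c, 3): bitmap=FFFFF......... | a=[1] c=[0, 2, 3, 4]
truncate(c, 1): bitmap=FF............ | a=[1] c=[0]
create(b): bitmap=FFF........... | a=[1] b=[2] c=[0]
unlink(a): bitmap=F.F........... | b=[2] c=[0]
unlink(c): bitmap=..F........... | b=[2]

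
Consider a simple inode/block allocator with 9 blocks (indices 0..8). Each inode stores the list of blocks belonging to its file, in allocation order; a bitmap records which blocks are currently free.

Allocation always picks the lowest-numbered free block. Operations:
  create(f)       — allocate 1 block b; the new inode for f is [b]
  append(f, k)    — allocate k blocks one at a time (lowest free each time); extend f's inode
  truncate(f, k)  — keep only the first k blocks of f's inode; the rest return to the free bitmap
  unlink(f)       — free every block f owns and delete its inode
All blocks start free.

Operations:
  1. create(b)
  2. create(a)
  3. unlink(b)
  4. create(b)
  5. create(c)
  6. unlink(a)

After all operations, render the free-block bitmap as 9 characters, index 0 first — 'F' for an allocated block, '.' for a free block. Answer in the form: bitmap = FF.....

bitmap = F.F......

  1. create(b)  ⇒  F........  {b→[0]}
  2. create(a)  ⇒  FF.......  {a→[1]; b→[0]}
  3. unlink(b)  ⇒  .F.......  {a→[1]}
  4. create(b)  ⇒  FF.......  {a→[1]; b→[0]}
  5. create(c)  ⇒  FFF......  {a→[1]; b→[0]; c→[2]}
  6. unlink(a)  ⇒  F.F......  {b→[0]; c→[2]}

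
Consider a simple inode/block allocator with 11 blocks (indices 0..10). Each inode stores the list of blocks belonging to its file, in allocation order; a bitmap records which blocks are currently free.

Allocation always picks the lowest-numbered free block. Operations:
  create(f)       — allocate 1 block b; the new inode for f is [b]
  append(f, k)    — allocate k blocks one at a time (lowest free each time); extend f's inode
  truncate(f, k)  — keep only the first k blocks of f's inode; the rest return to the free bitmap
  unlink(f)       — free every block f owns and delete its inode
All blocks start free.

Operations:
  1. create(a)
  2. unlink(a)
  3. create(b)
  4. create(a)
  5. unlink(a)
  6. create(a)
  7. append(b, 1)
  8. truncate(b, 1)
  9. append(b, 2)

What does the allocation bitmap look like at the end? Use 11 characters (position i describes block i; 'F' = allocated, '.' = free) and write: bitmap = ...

[1] create(a) — a=0 (map F..........)
[2] unlink(a) —  (map ...........)
[3] create(b) — b=0 (map F..........)
[4] create(a) — a=1 b=0 (map FF.........)
[5] unlink(a) — b=0 (map F..........)
[6] create(a) — a=1 b=0 (map FF.........)
[7] append(b, 1) — a=1 b=0,2 (map FFF........)
[8] truncate(b, 1) — a=1 b=0 (map FF.........)
[9] append(b, 2) — a=1 b=0,2,3 (map FFFF.......)

bitmap = FFFF.......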